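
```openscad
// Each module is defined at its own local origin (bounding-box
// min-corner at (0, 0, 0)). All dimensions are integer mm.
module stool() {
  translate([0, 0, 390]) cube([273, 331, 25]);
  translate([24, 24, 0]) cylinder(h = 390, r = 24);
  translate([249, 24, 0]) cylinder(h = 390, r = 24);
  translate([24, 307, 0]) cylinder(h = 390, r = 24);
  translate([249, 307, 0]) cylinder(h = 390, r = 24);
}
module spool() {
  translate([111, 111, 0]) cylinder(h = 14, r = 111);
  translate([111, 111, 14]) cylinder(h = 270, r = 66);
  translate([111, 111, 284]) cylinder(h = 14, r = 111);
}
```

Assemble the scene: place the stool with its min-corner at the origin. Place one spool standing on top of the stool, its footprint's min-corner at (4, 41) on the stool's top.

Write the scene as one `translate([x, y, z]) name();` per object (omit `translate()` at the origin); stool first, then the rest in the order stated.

stool();
translate([4, 41, 415]) spool();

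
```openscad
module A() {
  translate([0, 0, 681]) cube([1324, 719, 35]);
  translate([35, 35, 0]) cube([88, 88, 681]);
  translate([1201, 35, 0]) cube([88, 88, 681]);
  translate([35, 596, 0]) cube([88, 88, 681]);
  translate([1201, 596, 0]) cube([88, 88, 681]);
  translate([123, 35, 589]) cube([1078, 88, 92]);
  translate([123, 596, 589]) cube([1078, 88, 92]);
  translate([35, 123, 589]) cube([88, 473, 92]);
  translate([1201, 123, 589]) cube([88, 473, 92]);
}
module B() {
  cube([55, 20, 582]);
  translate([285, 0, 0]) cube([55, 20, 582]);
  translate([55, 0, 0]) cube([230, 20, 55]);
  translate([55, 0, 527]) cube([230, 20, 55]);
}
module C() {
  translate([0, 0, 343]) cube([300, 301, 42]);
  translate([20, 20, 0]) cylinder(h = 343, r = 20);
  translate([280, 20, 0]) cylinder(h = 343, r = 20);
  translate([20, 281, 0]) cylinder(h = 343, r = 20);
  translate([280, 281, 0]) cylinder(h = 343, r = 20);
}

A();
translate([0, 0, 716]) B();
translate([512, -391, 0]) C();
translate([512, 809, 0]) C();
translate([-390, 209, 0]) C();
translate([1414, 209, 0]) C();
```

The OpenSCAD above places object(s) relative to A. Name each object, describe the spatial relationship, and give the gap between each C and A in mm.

A is a table. B is a picture frame. C is a stool. The picture frame is on top of the table. Four stools sit around the table at the −y, +y, −x, +x sides. The gap between each stool and the table is 90 mm.

Each stool's nearest face is 90 mm from the table's bounding box.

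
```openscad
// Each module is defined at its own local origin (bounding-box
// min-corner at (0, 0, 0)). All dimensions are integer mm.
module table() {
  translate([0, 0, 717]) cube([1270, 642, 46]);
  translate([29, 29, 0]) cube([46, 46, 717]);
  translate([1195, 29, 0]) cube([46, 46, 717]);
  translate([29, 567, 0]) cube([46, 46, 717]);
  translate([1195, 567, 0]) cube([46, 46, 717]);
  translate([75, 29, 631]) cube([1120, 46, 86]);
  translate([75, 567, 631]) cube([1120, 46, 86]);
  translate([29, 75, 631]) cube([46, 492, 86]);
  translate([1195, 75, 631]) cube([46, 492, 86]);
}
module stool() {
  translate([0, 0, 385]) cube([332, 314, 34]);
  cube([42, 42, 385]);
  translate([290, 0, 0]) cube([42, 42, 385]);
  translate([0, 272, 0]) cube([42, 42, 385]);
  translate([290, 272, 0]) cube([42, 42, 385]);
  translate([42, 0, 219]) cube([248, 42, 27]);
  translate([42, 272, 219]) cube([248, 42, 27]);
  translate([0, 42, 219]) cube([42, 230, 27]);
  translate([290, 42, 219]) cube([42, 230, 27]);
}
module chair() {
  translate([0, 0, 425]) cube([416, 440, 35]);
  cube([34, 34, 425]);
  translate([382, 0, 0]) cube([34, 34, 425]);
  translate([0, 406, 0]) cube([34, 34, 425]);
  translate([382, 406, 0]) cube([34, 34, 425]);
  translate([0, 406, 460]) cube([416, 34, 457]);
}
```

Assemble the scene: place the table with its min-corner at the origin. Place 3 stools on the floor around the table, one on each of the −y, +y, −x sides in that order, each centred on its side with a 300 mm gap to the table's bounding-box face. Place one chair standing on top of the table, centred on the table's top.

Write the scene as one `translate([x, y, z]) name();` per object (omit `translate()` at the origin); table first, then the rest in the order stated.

table();
translate([469, -614, 0]) stool();
translate([469, 942, 0]) stool();
translate([-632, 164, 0]) stool();
translate([427, 101, 763]) chair();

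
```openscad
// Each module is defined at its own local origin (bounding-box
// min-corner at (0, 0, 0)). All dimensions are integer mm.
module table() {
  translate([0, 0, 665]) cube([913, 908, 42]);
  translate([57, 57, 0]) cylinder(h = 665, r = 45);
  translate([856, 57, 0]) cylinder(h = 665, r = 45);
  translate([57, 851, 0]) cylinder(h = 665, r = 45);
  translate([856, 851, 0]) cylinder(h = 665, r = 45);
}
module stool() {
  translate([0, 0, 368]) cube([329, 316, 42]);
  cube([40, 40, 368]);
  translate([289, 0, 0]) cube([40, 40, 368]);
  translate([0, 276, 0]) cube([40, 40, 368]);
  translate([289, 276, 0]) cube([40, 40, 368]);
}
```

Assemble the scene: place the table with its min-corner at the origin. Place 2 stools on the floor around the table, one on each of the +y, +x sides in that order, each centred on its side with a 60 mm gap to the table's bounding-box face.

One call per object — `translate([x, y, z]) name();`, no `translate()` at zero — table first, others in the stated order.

table();
translate([292, 968, 0]) stool();
translate([973, 296, 0]) stool();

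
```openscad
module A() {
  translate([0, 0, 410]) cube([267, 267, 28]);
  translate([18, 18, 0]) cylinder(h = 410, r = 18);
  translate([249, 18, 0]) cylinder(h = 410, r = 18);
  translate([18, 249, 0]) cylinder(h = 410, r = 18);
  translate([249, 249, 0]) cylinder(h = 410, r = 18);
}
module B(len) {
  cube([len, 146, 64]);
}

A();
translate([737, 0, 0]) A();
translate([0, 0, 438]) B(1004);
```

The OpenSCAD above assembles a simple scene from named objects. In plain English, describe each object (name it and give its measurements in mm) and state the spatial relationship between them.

A is a four-legged stool. The seat is a 267×267×28 mm slab whose top surface is at z = 438 mm; four round legs, each 36 mm in diameter, run from the floor (z = 0) to the underside of the seat, each leg's axis is inset half a diameter from the nearest pair of seat edges (so the leg's bounding box is flush with the corner).

B is a rectangular beam 1004 mm long (x), 146 mm deep (y), 64 mm thick (z).

The beam spans the tops of two stools placed 470 mm apart, resting at z = 438 mm.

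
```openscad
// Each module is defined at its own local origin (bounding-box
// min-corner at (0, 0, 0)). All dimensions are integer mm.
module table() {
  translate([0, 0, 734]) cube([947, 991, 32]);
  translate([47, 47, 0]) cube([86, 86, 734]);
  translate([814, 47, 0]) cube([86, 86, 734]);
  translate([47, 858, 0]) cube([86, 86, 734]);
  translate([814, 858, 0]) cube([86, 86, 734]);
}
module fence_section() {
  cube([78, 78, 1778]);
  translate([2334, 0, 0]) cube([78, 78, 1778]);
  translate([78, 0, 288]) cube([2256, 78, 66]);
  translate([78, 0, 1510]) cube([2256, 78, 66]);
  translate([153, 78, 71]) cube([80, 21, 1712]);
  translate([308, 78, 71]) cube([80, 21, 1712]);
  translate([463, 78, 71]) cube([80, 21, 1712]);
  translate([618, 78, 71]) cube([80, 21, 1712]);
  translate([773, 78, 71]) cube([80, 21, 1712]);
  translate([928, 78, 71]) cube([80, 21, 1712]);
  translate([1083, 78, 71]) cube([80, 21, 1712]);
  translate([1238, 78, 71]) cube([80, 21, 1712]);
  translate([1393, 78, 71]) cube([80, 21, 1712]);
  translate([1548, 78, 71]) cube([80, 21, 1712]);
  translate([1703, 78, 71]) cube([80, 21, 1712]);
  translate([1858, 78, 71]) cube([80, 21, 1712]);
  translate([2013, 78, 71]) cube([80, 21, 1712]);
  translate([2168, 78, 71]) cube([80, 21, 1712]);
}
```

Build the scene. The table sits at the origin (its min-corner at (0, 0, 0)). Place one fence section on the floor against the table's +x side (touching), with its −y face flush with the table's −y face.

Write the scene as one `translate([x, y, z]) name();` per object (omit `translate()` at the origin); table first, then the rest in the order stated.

table();
translate([947, 0, 0]) fence_section();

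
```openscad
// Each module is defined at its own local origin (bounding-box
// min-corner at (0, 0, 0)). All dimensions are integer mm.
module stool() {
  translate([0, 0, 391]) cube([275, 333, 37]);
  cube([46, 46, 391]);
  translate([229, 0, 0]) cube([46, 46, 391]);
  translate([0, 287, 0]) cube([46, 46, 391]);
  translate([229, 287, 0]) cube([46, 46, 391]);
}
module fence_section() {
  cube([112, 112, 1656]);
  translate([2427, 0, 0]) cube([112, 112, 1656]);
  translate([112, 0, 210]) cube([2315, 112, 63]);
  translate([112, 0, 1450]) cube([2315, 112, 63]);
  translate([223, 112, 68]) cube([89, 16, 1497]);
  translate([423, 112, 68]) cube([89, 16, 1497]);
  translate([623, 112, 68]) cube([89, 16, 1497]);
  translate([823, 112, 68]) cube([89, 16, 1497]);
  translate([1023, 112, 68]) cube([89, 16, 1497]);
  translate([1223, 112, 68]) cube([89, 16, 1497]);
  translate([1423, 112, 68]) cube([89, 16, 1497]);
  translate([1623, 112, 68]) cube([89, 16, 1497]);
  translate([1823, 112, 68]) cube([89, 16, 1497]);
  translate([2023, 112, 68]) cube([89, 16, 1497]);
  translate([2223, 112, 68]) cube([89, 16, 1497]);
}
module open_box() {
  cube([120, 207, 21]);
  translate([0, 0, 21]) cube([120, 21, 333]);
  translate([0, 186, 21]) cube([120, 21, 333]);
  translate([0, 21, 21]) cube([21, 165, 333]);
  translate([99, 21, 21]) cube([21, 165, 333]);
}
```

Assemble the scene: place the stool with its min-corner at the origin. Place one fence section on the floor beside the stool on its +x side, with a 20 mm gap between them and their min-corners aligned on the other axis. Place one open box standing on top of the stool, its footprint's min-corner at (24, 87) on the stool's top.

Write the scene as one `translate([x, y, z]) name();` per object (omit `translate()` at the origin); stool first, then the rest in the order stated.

stool();
translate([295, 0, 0]) fence_section();
translate([24, 87, 428]) open_box();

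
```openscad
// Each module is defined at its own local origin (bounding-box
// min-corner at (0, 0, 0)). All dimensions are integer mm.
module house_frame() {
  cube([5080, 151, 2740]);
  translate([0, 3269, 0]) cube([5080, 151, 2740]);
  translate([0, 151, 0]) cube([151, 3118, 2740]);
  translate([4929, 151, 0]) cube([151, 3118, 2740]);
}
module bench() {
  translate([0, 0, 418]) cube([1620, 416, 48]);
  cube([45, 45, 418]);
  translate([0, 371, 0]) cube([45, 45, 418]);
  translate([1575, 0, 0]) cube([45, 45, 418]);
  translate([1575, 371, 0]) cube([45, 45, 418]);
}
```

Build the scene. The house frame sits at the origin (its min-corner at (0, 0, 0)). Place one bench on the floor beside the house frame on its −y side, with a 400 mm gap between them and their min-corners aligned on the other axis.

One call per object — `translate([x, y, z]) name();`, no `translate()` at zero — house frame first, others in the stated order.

house_frame();
translate([0, -816, 0]) bench();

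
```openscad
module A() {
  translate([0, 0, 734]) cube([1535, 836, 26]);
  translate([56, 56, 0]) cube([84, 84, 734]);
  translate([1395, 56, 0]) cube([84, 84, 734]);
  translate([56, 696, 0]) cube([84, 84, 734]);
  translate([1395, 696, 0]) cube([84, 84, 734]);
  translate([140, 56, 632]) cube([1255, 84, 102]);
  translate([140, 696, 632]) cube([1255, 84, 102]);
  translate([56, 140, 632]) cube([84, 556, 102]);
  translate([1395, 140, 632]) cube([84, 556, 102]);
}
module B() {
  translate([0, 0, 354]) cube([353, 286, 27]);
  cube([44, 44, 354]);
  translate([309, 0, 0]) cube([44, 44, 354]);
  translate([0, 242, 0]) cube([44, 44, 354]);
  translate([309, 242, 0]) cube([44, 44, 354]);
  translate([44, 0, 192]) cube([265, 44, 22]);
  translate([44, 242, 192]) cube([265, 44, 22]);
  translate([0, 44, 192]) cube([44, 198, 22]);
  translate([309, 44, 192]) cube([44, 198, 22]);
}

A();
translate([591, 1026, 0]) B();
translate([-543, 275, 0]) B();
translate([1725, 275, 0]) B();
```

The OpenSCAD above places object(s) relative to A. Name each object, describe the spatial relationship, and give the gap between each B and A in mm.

A is a table. B is a stool. Three stools sit around the table at the +y, −x, +x sides. The gap between each stool and the table is 190 mm.

Each stool's nearest face is 190 mm from the table's bounding box.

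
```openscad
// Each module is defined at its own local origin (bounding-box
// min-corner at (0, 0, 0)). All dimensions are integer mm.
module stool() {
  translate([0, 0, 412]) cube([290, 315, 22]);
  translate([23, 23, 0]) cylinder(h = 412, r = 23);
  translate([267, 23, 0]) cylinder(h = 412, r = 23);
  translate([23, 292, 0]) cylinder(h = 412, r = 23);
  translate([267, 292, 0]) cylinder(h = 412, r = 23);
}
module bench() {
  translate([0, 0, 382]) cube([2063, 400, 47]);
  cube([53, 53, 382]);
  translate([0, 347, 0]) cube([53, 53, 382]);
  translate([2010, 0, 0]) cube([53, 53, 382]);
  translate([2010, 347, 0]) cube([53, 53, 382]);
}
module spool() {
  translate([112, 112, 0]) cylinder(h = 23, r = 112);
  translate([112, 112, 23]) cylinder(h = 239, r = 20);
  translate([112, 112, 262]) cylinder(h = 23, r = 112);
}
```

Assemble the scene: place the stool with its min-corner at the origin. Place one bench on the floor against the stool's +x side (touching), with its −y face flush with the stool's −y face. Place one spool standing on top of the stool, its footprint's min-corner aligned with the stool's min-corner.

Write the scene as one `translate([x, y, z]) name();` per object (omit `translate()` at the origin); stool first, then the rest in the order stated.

stool();
translate([290, 0, 0]) bench();
translate([0, 0, 434]) spool();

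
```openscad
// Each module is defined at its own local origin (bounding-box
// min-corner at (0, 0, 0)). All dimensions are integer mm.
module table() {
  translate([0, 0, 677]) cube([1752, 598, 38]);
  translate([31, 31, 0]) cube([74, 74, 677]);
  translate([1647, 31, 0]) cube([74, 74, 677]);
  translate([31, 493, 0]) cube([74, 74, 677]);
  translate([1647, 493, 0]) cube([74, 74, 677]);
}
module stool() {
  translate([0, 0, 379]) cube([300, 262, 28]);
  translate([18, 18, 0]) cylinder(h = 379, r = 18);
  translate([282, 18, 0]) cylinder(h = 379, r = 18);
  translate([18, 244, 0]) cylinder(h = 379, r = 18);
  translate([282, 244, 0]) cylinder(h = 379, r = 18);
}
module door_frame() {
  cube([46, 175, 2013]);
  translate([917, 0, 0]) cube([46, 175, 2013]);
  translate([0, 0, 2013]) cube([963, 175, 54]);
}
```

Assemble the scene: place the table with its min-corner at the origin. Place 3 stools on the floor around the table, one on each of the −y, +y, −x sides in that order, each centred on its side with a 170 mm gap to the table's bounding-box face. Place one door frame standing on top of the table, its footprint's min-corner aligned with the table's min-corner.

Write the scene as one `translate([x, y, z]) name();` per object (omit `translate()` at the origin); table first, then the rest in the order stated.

table();
translate([726, -432, 0]) stool();
translate([726, 768, 0]) stool();
translate([-470, 168, 0]) stool();
translate([0, 0, 715]) door_frame();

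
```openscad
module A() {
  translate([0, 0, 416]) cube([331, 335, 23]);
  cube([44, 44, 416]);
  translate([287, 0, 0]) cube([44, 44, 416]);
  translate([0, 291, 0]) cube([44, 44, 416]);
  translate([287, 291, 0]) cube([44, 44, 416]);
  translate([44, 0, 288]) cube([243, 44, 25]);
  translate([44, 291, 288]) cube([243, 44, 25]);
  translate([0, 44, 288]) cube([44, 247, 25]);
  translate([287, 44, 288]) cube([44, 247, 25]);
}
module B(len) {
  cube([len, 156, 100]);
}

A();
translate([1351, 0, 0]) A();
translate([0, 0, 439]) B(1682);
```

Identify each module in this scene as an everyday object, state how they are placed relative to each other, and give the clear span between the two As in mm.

A is a stool. B is a beam. A beam spans the tops of two stools. The clear span between the two stools is 1020 mm.

Second stool starts at x = 1351; first ends at x = 331; clear span = 1351 − 331 = 1020 mm.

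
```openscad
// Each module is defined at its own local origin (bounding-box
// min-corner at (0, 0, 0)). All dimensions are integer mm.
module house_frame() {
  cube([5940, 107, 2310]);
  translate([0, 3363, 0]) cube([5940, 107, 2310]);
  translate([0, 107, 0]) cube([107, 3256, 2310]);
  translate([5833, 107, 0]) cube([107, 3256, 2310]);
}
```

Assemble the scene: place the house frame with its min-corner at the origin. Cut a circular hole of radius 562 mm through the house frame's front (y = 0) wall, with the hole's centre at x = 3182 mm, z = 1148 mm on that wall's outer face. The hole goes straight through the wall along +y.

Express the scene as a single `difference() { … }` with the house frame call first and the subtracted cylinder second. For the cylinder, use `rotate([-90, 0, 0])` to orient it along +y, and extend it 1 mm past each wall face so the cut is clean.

difference() {
  house_frame();
  translate([3182, -1, 1148]) rotate([-90, 0, 0]) cylinder(h = 109, r = 562);
}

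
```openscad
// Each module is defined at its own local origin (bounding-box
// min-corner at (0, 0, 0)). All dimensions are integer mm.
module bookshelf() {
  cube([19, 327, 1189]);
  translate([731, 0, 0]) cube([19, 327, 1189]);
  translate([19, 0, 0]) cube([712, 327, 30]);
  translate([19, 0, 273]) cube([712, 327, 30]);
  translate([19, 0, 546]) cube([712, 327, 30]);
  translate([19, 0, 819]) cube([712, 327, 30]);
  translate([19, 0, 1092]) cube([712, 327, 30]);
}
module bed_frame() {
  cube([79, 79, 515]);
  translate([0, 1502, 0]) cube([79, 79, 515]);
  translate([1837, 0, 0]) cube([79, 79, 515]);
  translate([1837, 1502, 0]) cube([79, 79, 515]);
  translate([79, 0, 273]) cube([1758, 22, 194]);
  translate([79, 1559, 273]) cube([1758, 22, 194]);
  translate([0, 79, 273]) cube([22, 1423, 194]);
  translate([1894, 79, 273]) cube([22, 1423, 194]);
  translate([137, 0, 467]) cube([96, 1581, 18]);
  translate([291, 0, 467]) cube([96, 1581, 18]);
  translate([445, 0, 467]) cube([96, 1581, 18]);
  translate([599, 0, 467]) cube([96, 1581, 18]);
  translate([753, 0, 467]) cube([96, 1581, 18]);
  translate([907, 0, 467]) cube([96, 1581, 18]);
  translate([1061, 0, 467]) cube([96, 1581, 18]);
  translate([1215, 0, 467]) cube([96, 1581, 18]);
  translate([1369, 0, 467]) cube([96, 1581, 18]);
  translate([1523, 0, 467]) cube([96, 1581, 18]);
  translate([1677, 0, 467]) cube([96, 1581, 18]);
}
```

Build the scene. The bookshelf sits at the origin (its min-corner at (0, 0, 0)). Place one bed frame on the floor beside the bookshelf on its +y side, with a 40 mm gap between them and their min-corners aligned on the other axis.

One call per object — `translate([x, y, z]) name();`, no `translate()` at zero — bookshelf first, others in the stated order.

bookshelf();
translate([0, 367, 0]) bed_frame();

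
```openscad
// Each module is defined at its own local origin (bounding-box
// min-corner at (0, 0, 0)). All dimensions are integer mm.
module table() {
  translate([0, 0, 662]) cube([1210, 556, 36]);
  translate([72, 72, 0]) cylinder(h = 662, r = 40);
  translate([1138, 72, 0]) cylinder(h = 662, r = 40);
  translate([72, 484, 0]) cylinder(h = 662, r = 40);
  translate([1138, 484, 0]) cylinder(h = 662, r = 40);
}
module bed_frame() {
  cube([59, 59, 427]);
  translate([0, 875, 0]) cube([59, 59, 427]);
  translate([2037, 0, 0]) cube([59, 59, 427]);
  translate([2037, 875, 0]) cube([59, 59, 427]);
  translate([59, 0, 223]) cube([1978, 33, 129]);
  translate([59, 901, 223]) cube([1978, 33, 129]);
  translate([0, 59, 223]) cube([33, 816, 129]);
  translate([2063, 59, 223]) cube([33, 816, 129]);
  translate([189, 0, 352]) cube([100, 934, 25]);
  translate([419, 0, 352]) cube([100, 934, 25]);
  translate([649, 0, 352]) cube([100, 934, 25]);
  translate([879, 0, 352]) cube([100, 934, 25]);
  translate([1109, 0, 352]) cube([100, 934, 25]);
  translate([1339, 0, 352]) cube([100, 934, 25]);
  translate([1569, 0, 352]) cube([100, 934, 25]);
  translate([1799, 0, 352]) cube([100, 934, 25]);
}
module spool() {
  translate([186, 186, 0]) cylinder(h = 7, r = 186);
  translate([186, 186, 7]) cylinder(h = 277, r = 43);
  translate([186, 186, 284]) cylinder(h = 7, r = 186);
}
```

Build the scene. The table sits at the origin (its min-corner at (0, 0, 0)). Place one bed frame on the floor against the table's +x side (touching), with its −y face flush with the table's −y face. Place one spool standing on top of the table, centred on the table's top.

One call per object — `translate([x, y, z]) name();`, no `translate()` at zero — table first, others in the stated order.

table();
translate([1210, 0, 0]) bed_frame();
translate([419, 92, 698]) spool();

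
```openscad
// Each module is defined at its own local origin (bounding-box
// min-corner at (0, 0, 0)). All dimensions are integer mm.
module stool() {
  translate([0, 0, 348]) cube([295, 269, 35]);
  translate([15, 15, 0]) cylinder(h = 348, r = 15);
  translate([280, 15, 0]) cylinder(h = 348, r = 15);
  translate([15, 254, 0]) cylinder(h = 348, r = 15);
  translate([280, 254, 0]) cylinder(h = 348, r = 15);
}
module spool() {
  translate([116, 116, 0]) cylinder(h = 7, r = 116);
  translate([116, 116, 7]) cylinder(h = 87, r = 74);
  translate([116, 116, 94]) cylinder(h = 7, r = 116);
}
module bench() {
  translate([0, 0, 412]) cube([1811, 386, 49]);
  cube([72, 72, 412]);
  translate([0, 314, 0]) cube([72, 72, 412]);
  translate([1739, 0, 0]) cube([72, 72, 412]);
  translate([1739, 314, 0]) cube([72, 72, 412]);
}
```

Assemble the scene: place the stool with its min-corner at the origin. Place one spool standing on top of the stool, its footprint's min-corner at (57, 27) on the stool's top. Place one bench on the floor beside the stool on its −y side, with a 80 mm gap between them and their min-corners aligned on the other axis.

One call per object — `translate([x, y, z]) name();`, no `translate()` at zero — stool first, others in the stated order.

stool();
translate([57, 27, 383]) spool();
translate([0, -466, 0]) bench();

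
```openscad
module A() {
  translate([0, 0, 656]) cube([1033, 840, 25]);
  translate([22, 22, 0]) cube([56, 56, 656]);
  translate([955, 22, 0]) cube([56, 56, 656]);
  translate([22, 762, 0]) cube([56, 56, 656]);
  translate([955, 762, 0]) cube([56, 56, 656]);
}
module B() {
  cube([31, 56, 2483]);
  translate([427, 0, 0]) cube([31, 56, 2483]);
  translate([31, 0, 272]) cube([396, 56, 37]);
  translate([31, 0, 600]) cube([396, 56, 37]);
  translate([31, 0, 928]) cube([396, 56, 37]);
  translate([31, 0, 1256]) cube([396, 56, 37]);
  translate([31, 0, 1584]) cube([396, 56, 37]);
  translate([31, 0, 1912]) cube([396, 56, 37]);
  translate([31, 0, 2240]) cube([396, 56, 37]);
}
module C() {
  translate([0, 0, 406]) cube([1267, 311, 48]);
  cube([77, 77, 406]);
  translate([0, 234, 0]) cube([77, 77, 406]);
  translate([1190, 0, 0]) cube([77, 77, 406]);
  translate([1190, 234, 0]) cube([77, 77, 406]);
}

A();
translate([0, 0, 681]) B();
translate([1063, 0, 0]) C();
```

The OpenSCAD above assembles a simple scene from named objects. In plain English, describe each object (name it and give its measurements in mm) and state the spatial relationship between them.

A is a table: top 1033 mm (x) × 840 mm (y), 25 mm thick, upper face at z = 681 mm, on four 56×56 mm square legs, each inset 22 mm from the nearest pair of top edges, running from z = 0 to the bottom of the top.

B is a straight ladder. Two 31×56 mm vertical rails, 2483 mm tall, stand 458 mm apart (outside-to-outside) with their front faces coplanar on the −y side. 7 rungs, each 56 mm deep and 37 mm tall, span between the inner faces of the rails, front faces flush with the rails. The lowest rung's underside is at z = 272 mm and rungs are spaced 328 mm apart (underside to underside).

C is a long wooden bench with a 1267 mm (x) × 311 mm (y) seat, 48 mm thick, its top surface 454 mm above the floor. Four 77 mm square legs at the seat corners, flush with the edges, run from z = 0 to the seat underside.

The ladder is on top of the table. The bench is on the floor beside the table on its +x side.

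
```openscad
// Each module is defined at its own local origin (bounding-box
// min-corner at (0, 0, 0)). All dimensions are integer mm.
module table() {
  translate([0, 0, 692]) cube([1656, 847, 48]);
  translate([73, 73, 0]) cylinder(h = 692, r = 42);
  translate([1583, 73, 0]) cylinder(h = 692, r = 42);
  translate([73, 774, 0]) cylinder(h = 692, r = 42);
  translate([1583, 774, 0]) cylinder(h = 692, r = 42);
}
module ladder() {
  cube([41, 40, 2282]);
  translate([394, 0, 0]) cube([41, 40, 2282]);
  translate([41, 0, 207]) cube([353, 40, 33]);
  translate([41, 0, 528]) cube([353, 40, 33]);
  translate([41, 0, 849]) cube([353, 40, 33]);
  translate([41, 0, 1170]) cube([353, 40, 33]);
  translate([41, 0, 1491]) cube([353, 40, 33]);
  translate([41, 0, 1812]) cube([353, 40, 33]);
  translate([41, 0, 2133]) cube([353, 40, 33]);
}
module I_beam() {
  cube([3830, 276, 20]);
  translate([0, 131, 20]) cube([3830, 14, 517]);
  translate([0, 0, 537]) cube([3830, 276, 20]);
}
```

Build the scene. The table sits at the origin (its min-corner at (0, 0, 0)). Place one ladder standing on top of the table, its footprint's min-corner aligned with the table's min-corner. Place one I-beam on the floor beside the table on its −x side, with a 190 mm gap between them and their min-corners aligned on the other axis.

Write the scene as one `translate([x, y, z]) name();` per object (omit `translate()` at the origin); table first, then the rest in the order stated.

table();
translate([0, 0, 740]) ladder();
translate([-4020, 0, 0]) I_beam();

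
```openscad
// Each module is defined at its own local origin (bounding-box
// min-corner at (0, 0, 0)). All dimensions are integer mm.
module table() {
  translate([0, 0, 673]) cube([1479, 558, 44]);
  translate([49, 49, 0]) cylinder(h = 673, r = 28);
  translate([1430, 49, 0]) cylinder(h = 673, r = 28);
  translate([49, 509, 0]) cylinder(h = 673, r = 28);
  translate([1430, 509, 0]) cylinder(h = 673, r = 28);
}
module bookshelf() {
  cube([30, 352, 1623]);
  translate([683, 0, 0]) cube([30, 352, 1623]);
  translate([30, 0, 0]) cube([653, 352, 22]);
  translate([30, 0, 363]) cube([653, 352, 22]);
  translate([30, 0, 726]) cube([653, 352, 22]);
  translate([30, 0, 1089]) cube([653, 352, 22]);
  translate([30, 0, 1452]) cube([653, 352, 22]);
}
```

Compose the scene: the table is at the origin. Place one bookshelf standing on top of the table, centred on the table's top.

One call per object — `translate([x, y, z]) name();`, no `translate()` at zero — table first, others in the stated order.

table();
translate([383, 103, 717]) bookshelf();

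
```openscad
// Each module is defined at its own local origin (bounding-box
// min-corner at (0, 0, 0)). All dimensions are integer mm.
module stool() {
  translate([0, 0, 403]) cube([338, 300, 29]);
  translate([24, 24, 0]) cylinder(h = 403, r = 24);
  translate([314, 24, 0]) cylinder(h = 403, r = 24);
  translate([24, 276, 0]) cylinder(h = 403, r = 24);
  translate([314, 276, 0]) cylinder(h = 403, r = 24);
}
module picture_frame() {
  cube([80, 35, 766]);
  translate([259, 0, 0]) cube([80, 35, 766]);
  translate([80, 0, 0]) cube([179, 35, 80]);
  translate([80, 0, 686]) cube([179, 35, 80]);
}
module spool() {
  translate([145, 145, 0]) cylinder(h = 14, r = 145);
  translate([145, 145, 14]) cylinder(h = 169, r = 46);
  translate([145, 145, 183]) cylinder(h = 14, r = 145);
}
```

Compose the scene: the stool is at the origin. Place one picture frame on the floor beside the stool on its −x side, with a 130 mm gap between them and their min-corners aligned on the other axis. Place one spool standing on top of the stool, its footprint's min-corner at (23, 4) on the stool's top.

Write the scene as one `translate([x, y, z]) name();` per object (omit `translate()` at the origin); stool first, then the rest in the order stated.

stool();
translate([-469, 0, 0]) picture_frame();
translate([23, 4, 432]) spool();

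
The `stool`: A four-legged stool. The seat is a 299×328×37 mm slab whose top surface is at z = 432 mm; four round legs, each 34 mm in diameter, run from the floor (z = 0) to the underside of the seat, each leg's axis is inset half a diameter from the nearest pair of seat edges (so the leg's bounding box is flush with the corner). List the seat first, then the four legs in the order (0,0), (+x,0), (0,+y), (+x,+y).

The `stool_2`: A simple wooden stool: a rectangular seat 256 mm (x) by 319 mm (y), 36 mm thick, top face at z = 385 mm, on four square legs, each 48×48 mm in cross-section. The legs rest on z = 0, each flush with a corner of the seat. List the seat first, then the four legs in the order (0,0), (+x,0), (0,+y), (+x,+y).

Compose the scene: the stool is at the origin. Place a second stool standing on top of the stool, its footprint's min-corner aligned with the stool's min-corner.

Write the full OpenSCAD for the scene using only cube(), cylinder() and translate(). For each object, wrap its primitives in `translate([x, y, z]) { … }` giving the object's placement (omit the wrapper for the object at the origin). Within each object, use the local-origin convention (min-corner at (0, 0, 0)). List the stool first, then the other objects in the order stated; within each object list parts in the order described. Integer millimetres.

translate([0, 0, 395]) cube([299, 328, 37]);
translate([17, 17, 0]) cylinder(h = 395, r = 17);
translate([282, 17, 0]) cylinder(h = 395, r = 17);
translate([17, 311, 0]) cylinder(h = 395, r = 17);
translate([282, 311, 0]) cylinder(h = 395, r = 17);
translate([0, 0, 432]) {
  translate([0, 0, 349]) cube([256, 319, 36]);
  cube([48, 48, 349]);
  translate([208, 0, 0]) cube([48, 48, 349]);
  translate([0, 271, 0]) cube([48, 48, 349]);
  translate([208, 271, 0]) cube([48, 48, 349]);
}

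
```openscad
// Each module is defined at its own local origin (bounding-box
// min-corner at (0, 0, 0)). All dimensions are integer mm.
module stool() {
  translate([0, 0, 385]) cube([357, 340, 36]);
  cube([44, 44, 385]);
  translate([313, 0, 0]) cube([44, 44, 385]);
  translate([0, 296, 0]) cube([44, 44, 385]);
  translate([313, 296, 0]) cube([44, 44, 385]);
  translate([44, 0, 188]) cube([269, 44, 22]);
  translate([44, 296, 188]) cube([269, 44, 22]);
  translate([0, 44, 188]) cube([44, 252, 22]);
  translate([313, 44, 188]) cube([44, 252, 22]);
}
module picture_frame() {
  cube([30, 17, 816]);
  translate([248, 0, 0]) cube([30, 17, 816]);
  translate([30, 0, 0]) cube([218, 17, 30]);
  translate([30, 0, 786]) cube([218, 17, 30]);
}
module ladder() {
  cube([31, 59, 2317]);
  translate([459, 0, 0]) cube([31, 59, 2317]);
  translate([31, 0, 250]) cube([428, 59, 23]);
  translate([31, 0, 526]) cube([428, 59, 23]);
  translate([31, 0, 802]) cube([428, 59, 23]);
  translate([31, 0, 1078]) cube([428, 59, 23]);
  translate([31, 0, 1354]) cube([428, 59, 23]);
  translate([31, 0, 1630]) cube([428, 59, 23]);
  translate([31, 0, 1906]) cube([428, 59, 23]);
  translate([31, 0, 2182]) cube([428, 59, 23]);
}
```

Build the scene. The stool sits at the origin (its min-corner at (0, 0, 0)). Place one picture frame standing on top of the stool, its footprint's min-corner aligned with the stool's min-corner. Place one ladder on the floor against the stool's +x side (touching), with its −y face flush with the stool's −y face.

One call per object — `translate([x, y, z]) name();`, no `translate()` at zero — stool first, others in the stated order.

stool();
translate([0, 0, 421]) picture_frame();
translate([357, 0, 0]) ladder();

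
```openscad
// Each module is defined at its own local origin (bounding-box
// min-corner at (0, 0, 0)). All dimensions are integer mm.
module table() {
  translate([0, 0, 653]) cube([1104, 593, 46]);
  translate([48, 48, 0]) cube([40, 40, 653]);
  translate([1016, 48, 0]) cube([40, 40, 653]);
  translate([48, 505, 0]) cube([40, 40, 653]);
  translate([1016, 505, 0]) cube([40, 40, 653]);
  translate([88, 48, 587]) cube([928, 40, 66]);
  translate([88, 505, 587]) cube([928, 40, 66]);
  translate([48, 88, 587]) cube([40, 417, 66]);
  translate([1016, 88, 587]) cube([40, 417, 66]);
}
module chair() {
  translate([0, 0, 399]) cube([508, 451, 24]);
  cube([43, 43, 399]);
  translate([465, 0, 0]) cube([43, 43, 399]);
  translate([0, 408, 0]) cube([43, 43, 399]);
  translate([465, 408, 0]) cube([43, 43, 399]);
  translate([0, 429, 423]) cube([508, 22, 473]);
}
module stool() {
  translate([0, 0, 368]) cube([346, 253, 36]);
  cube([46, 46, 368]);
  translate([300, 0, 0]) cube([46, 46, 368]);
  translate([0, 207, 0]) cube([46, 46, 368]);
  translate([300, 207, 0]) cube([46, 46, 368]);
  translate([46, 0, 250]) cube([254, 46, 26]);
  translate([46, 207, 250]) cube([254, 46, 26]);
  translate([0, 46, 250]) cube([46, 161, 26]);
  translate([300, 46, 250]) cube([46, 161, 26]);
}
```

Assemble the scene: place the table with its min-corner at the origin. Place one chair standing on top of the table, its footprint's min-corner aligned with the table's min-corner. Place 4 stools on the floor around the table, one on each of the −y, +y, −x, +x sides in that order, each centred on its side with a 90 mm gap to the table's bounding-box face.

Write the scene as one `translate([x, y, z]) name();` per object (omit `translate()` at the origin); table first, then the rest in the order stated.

table();
translate([0, 0, 699]) chair();
translate([379, -343, 0]) stool();
translate([379, 683, 0]) stool();
translate([-436, 170, 0]) stool();
translate([1194, 170, 0]) stool();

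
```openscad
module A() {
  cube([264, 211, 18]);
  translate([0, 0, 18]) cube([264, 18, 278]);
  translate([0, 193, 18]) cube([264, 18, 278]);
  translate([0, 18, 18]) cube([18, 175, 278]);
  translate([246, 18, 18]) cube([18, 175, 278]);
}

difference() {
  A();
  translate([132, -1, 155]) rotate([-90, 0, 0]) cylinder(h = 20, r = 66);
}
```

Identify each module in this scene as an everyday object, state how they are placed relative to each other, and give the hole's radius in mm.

A is an open box. The open box has a circular hole through its front wall. The hole's radius is 66 mm.

The subtracted cylinder has r = 66 mm.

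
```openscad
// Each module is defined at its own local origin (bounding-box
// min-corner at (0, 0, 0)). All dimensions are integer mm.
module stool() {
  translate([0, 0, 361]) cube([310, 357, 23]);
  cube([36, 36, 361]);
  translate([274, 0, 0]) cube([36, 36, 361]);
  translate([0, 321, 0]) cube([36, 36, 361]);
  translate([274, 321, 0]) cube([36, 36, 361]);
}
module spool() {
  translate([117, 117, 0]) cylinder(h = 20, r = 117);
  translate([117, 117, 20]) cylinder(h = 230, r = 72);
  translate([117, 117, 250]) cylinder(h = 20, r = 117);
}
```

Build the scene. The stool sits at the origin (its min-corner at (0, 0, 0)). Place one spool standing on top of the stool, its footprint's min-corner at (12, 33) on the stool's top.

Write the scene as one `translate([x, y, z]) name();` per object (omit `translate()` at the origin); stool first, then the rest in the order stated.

stool();
translate([12, 33, 384]) spool();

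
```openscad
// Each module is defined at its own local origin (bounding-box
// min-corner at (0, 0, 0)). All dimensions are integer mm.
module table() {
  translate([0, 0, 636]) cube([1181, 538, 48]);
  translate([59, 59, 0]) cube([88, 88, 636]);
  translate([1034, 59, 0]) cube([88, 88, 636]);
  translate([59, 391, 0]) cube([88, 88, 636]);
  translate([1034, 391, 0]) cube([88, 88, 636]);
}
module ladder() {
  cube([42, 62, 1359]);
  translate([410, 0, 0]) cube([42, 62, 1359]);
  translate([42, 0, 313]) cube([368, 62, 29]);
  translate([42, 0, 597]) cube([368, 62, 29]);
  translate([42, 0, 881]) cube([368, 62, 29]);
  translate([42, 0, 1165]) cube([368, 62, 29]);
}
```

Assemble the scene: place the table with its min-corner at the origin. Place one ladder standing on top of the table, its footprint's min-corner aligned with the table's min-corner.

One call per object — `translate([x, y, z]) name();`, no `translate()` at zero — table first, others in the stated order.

table();
translate([0, 0, 684]) ladder();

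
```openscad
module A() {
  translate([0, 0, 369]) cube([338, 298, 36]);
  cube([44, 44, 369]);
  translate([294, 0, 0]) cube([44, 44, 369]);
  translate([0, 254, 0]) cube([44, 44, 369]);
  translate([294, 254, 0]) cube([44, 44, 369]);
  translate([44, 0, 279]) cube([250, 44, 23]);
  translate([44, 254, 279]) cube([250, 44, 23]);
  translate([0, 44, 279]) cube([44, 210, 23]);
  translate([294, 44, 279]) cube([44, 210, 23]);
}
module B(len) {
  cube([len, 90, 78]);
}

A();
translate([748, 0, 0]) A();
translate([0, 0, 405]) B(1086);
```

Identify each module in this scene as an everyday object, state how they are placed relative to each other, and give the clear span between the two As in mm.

A is a stool. B is a beam. A beam spans the tops of two stools. The clear span between the two stools is 410 mm.

Second stool starts at x = 748; first ends at x = 338; clear span = 748 − 338 = 410 mm.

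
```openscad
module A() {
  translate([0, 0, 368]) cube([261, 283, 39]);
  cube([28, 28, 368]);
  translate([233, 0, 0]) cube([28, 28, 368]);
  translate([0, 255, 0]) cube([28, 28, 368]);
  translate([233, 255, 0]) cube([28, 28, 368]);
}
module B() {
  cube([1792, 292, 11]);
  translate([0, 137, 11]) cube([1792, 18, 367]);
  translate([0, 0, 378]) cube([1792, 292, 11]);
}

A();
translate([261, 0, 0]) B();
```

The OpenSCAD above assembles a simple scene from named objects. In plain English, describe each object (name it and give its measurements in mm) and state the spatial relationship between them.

A is a simple wooden stool: a rectangular seat 261 mm (x) by 283 mm (y), 39 mm thick, top face at z = 407 mm, on four square legs, each 28×28 mm in cross-section. The legs rest on z = 0, each flush with a corner of the seat.

B is an I-beam lying along x, 1792 mm long. Overall section height 389 mm. Two flanges 292 mm wide (y) and 11 mm thick, one on the floor and one at the top; a web 18 mm thick runs between them, centred on the flange width.

The I-beam is against the stool's +x side, with their −y faces flush.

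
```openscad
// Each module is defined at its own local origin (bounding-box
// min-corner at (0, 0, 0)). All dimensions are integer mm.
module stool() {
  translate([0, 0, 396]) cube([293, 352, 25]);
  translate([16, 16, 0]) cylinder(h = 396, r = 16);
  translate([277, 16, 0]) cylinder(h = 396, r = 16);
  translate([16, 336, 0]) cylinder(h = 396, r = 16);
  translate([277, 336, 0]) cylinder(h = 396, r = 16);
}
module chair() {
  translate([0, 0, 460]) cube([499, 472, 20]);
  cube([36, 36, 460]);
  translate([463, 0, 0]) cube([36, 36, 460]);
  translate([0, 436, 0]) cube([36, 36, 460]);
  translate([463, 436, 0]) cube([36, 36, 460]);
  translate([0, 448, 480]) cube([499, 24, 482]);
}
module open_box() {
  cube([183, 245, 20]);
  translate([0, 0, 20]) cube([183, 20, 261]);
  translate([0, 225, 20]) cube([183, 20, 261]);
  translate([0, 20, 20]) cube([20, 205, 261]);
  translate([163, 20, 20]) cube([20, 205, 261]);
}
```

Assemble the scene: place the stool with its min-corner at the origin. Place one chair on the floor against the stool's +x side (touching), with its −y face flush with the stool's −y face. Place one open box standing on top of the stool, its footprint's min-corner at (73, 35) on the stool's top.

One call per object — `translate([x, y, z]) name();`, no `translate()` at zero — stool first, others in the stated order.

stool();
translate([293, 0, 0]) chair();
translate([73, 35, 421]) open_box();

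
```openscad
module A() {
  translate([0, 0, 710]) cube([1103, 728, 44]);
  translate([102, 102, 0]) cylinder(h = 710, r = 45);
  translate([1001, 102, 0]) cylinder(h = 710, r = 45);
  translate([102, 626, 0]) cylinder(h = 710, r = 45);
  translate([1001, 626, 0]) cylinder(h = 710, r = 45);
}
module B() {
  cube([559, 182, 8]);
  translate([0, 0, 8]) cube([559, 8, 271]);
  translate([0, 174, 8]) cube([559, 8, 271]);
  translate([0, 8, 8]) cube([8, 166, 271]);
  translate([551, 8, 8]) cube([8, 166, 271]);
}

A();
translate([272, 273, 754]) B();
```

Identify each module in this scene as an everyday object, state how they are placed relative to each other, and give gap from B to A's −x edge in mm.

The open box's min-x is at 272; the table's min-x is 0; gap = 272 mm.

A is a table. B is an open box. The open box is on top of the table, centred. The gap from the open box to the table's −x edge is 272 mm.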